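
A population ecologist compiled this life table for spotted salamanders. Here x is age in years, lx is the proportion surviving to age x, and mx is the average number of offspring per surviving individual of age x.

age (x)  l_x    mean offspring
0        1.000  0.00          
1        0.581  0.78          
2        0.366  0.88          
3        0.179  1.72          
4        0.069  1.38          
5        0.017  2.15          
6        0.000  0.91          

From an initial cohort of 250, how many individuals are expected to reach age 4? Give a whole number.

17

Expected survivors = N0 · l_4 = 250 × 0.069 = 17.25 → 17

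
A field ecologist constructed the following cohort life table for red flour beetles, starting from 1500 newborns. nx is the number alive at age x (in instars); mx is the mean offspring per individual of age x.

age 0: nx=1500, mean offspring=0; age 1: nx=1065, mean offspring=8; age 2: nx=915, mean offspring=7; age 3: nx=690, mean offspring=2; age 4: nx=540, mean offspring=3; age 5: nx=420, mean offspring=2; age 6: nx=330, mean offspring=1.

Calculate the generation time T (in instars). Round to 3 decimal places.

lx = nx/n0 = nx/1500: 1, 0.71, 0.61, 0.46, 0.36, 0.28, 0.22
lx·mx: 0, 5.68, 4.27, 0.92, 1.08, 0.56, 0.22 → R0 = 12.73
x·lx·mx: 0, 5.68, 8.54, 2.76, 4.32, 2.8, 1.32 → Σ = 25.42
T = 25.42 / 12.73 = 1.996858… → 1.997

1.997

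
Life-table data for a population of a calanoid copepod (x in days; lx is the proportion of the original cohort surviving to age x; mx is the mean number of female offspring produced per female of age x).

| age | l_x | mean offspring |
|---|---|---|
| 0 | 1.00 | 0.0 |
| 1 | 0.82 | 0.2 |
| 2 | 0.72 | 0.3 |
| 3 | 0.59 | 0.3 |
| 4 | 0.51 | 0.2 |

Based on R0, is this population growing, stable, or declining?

R0 = Σ lx·mx = 0 + 0.164 + 0.216 + 0.177 + 0.102 = 0.659
R0 < 1, so the population is declining.

declining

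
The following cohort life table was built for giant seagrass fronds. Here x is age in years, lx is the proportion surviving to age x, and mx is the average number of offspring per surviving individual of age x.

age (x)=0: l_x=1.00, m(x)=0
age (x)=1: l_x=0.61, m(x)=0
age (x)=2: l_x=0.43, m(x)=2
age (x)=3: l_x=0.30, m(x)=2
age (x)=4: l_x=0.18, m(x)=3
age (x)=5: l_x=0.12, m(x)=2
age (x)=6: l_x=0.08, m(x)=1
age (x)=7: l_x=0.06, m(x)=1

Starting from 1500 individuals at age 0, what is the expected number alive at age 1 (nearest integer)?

915

Expected survivors = N0 · l_1 = 1500 × 0.61 = 915 → 915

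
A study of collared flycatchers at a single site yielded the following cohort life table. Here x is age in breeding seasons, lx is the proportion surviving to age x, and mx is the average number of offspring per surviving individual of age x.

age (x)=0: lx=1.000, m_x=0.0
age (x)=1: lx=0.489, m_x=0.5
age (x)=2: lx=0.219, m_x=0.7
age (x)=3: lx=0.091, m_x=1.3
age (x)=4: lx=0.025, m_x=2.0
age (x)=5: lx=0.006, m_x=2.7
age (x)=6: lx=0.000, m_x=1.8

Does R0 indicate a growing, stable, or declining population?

declining

R0 = Σ lx·mx = 0 + 0.2445 + 0.1533 + 0.1183 + 0.05 + 0.0162 + 0 = 0.5823
R0 < 1, so the population is declining.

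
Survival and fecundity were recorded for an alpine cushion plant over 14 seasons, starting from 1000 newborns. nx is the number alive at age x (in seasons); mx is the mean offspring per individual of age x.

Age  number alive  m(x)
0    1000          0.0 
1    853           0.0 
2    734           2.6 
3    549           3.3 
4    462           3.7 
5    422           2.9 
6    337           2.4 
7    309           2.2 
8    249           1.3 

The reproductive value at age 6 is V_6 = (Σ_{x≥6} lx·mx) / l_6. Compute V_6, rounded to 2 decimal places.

5.38

lx = nx/n0 = nx/1000: 1, 0.853, 0.734, 0.549, 0.462, 0.422, 0.337, 0.309, 0.249
lx·mx for x ≥ 6: 0.8088, 0.6798, 0.3237 → sum = 1.8123
V_6 = 1.8123 / l_6 = 1.8123 / 0.337 = 5.377745… → 5.38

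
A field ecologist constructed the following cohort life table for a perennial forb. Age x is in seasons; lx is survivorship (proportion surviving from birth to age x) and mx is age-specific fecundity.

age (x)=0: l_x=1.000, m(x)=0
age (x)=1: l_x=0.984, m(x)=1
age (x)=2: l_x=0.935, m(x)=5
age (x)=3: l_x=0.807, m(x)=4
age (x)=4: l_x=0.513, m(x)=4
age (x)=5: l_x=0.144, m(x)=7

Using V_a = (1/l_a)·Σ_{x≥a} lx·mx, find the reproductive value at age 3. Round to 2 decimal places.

lx·mx for x ≥ 3: 3.228, 2.052, 1.008 → sum = 6.288
V_3 = 6.288 / l_3 = 6.288 / 0.807 = 7.791822… → 7.79

7.79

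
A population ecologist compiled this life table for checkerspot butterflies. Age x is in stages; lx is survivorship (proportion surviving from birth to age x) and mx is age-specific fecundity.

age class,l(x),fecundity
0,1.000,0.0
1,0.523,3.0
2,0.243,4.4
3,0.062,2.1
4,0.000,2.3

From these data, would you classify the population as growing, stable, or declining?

growing

R0 = Σ lx·mx = 0 + 1.569 + 1.0692 + 0.1302 + 0 = 2.7684
R0 > 1, so the population is growing.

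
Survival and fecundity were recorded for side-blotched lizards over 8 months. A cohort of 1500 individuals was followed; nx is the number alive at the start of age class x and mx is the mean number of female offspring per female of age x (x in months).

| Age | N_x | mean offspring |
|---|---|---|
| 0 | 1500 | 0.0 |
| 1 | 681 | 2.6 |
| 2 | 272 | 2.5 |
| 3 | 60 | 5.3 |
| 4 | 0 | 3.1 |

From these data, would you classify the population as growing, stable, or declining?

lx = nx/n0 = nx/1500: 1, 0.454, 0.18133…, 0.04, 0
R0 = Σ lx·mx = 0 + 1.1804 + 0.453333… + 0.212 + 0 = 1.845733…
R0 > 1, so the population is growing.

growing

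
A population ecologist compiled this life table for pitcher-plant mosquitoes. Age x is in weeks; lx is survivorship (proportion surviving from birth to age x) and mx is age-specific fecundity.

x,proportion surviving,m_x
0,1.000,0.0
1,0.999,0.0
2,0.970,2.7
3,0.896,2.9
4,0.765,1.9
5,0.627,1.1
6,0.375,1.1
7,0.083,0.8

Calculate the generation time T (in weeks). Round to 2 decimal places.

lx·mx: 0, 0, 2.619, 2.5984, 1.4535, 0.6897, 0.4125, 0.0664 → R0 = 7.8395
x·lx·mx: 0, 0, 5.238, 7.7952, 5.814, 3.4485, 2.475, 0.4648 → Σ = 25.2355
T = 25.2355 / 7.8395 = 3.219019… → 3.22

3.22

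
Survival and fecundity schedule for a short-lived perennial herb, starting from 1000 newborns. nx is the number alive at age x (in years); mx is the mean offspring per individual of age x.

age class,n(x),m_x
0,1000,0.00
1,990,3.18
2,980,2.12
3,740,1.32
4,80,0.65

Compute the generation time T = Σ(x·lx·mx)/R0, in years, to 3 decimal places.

lx = nx/n0 = nx/1000: 1, 0.99, 0.98, 0.74, 0.08
lx·mx: 0, 3.1482, 2.0776, 0.9768, 0.052 → R0 = 6.2546
x·lx·mx: 0, 3.1482, 4.1552, 2.9304, 0.208 → Σ = 10.4418
T = 10.4418 / 6.2546 = 1.669459… → 1.669

1.669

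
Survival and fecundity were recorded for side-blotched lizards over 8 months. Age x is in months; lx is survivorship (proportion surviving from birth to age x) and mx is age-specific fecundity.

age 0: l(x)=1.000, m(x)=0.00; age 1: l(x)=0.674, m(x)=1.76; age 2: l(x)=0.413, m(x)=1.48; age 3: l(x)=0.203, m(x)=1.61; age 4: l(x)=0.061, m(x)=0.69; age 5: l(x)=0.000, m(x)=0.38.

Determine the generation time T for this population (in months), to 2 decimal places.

1.64

lx·mx: 0, 1.18624, 0.61124, 0.32683, 0.04209, 0 → R0 = 2.1664
x·lx·mx: 0, 1.18624, 1.22248, 0.98049, 0.16836, 0 → Σ = 3.55757
T = 3.55757 / 2.1664 = 1.642157… → 1.64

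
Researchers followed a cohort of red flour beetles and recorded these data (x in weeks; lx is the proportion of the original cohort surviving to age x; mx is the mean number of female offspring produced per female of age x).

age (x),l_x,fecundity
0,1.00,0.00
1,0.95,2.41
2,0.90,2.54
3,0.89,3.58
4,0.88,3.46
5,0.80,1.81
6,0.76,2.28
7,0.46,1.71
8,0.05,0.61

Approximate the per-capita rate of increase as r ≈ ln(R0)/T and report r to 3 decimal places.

R0 = Σ lx·mx = 0 + 2.2895 + 2.286 + 3.1862 + 3.0448 + 1.448 + 1.7328 + 0.7866 + 0.0305 = 14.8044
Σ x·lx·mx = 51.9863; T = 51.9863/14.8044 = 3.51154…
r ≈ ln(R0)/T = ln(14.8044)/3.51154… = 0.76745… → 0.767

0.767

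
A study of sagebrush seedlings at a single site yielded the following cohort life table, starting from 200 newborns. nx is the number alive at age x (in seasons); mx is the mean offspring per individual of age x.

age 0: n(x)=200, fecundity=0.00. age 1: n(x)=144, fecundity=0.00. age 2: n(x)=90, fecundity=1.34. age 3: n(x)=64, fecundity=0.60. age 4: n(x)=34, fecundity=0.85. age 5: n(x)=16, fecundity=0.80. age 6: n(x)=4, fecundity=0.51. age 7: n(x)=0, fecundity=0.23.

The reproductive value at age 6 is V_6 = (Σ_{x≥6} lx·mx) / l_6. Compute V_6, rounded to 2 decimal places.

0.51

lx = nx/n0 = nx/200: 1, 0.72, 0.45, 0.32, 0.17, 0.08, 0.02, 0
lx·mx for x ≥ 6: 0.0102, 0 → sum = 0.0102
V_6 = 0.0102 / l_6 = 0.0102 / 0.02 = 0.51 → 0.51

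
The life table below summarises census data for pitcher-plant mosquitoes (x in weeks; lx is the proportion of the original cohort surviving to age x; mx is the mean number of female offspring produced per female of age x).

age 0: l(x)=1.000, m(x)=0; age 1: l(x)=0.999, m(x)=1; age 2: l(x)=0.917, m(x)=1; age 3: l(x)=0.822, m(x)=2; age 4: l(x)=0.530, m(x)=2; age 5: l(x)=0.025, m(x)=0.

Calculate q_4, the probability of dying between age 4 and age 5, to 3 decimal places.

0.953

q_4 = (l_4 − l_5) / l_4 = (0.53 − 0.025) / 0.53
     = 0.505 / 0.53 = 0.95283… → 0.953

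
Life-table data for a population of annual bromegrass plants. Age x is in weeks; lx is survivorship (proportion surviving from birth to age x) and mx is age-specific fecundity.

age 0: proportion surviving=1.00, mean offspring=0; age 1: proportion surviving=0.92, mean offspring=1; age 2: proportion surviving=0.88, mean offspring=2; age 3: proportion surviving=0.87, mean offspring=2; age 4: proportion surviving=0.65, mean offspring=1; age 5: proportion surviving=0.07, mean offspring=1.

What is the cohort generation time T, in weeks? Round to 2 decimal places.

2.45

lx·mx: 0, 0.92, 1.76, 1.74, 0.65, 0.07 → R0 = 5.14
x·lx·mx: 0, 0.92, 3.52, 5.22, 2.6, 0.35 → Σ = 12.61
T = 12.61 / 5.14 = 2.453307… → 2.45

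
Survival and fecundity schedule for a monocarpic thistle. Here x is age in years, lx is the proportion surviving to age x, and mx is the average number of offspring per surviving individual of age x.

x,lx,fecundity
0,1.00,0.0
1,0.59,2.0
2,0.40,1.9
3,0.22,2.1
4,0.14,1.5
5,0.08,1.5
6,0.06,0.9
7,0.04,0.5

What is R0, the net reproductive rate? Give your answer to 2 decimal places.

2.81

lx·mx by age: 0, 1.18, 0.76, 0.462, 0.21, 0.12, 0.054, 0.02
R0 = Σ lx·mx = 2.806 → 2.81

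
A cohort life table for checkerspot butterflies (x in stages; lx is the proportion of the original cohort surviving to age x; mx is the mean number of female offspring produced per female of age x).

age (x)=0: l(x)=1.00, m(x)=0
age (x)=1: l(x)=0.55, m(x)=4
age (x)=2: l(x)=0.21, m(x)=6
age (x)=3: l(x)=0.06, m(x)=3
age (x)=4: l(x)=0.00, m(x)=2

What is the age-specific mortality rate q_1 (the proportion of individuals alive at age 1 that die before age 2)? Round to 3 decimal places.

q_1 = (l_1 − l_2) / l_1 = (0.55 − 0.21) / 0.55
     = 0.34 / 0.55 = 0.618182… → 0.618

0.618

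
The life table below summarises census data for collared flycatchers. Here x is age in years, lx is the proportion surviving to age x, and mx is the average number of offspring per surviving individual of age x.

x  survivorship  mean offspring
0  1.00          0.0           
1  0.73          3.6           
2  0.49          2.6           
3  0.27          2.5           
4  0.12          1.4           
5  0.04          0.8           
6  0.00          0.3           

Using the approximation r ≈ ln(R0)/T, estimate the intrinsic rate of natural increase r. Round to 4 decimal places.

R0 = Σ lx·mx = 0 + 2.628 + 1.274 + 0.675 + 0.168 + 0.032 + 0 = 4.777
Σ x·lx·mx = 8.033; T = 8.033/4.777 = 1.6816…
r ≈ ln(R0)/T = ln(4.777)/1.6816… = 0.929956… → 0.9300

0.9300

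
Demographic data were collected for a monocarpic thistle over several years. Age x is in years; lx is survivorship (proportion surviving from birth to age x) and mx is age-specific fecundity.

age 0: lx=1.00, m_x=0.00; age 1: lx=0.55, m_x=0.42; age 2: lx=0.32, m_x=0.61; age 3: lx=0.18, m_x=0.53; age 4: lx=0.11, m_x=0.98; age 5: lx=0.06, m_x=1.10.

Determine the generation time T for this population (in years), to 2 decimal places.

2.40

lx·mx: 0, 0.231, 0.1952, 0.0954, 0.1078, 0.066 → R0 = 0.6954
x·lx·mx: 0, 0.231, 0.3904, 0.2862, 0.4312, 0.33 → Σ = 1.6688
T = 1.6688 / 0.6954 = 2.39977… → 2.40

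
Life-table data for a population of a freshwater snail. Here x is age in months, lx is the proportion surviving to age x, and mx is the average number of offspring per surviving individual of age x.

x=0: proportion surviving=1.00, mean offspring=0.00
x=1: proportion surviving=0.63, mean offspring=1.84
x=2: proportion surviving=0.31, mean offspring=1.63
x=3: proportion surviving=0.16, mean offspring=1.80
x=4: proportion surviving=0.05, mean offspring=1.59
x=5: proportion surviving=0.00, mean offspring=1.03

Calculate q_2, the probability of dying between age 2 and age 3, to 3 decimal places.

q_2 = (l_2 − l_3) / l_2 = (0.31 − 0.16) / 0.31
     = 0.15 / 0.31 = 0.483871… → 0.484

0.484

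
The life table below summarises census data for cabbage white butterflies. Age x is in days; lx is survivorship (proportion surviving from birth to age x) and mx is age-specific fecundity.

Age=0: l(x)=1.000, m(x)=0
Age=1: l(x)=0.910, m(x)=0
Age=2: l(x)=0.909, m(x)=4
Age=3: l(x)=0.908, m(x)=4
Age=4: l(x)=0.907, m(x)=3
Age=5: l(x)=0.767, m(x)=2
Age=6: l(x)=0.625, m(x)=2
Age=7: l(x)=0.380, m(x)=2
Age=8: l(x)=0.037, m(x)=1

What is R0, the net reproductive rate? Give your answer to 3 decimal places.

13.570

lx·mx by age: 0, 0, 3.636, 3.632, 2.721, 1.534, 1.25, 0.76, 0.037
R0 = Σ lx·mx = 13.57 → 13.570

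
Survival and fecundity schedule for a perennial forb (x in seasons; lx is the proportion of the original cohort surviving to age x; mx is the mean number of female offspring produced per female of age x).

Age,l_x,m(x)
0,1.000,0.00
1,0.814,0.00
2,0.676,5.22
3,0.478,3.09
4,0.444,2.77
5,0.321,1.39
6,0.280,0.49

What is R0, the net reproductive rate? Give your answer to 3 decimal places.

6.819

lx·mx by age: 0, 0, 3.52872, 1.47702, 1.22988, 0.44619, 0.1372
R0 = Σ lx·mx = 6.81901 → 6.819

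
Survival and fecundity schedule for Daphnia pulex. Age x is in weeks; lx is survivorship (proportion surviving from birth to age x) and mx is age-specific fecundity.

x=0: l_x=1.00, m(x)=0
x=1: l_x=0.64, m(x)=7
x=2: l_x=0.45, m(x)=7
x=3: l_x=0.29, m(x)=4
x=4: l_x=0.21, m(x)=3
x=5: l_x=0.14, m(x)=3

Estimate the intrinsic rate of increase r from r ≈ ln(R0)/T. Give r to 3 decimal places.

R0 = Σ lx·mx = 0 + 4.48 + 3.15 + 1.16 + 0.63 + 0.42 = 9.84
Σ x·lx·mx = 18.88; T = 18.88/9.84 = 1.9187…
r ≈ ln(R0)/T = ln(9.84)/1.9187… = 1.19167… → 1.192

1.192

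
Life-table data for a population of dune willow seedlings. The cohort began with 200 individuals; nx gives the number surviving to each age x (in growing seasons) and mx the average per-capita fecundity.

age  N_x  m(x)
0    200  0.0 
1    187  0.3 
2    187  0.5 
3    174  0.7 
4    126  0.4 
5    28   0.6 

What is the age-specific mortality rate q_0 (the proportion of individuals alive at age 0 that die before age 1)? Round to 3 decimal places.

lx = nx/n0 = nx/200: 1, 0.935, 0.935, 0.87, 0.63, 0.14
q_0 = (l_0 − l_1) / l_0 = (1 − 0.935) / 1
     = 0.065 / 1 = 0.065 → 0.065

0.065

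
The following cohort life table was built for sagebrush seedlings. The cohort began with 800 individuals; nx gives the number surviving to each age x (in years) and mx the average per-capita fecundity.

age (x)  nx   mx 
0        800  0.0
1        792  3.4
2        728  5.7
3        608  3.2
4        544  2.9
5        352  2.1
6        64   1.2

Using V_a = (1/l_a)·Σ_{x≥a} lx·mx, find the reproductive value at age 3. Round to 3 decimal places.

lx = nx/n0 = nx/800: 1, 0.99, 0.91, 0.76, 0.68, 0.44, 0.08
lx·mx for x ≥ 3: 2.432, 1.972, 0.924, 0.096 → sum = 5.424
V_3 = 5.424 / l_3 = 5.424 / 0.76 = 7.136842… → 7.137

7.137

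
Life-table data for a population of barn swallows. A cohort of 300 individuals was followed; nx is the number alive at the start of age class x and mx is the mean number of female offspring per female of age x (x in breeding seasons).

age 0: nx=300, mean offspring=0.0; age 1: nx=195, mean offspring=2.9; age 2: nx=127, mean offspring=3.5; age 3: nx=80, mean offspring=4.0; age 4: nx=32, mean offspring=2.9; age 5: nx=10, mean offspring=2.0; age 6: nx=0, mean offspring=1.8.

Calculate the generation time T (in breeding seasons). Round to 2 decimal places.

lx = nx/n0 = nx/300: 1, 0.65, 0.42333…, 0.26667…, 0.10667…, 0.03333…, 0
lx·mx: 0, 1.885, 1.481667…, 1.066667…, 0.309333…, 0.066667…, 0 → R0 = 4.809333…
x·lx·mx: 0, 1.885, 2.963333…, 3.2…, 1.237333…, 0.333333…, 0 → Σ = 9.619…
T = 9.619… / 4.809333… = 2.000069… → 2.00

2.00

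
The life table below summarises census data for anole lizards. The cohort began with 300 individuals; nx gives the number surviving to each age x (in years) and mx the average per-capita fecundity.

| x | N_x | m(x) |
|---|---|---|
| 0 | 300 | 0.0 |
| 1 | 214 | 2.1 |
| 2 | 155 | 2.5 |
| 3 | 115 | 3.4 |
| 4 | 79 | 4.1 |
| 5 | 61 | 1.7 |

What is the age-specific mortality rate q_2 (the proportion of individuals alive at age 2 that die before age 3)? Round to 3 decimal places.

lx = nx/n0 = nx/300: 1, 0.71333…, 0.51667…, 0.38333…, 0.26333…, 0.20333…
q_2 = (l_2 − l_3) / l_2 = (0.516667… − 0.383333…) / 0.516667…
     = 0.133333… / 0.516667… = 0.258065… → 0.258

0.258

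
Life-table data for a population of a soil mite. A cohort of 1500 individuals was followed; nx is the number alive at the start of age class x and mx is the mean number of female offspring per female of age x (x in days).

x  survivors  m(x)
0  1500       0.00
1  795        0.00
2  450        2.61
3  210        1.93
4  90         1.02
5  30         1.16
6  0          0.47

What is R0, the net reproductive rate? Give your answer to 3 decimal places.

1.138

lx = nx/n0 = nx/1500: 1, 0.53, 0.3, 0.14, 0.06, 0.02, 0
lx·mx by age: 0, 0, 0.783, 0.2702, 0.0612, 0.0232, 0
R0 = Σ lx·mx = 1.1376 → 1.138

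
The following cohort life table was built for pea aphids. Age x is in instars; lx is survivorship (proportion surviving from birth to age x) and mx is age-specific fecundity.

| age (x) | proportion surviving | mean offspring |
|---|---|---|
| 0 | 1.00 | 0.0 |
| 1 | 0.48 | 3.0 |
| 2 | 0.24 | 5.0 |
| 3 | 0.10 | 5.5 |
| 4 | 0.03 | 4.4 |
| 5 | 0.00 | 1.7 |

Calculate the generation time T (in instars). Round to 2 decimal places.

1.81

lx·mx: 0, 1.44, 1.2, 0.55, 0.132, 0 → R0 = 3.322
x·lx·mx: 0, 1.44, 2.4, 1.65, 0.528, 0 → Σ = 6.018
T = 6.018 / 3.322 = 1.811559… → 1.81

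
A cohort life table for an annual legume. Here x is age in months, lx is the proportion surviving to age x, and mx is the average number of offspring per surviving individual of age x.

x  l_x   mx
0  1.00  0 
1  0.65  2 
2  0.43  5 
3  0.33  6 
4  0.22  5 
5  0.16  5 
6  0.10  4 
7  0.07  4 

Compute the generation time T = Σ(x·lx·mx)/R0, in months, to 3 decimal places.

lx·mx: 0, 1.3, 2.15, 1.98, 1.1, 0.8, 0.4, 0.28 → R0 = 8.01
x·lx·mx: 0, 1.3, 4.3, 5.94, 4.4, 4, 2.4, 1.96 → Σ = 24.3
T = 24.3 / 8.01 = 3.033708… → 3.034

3.034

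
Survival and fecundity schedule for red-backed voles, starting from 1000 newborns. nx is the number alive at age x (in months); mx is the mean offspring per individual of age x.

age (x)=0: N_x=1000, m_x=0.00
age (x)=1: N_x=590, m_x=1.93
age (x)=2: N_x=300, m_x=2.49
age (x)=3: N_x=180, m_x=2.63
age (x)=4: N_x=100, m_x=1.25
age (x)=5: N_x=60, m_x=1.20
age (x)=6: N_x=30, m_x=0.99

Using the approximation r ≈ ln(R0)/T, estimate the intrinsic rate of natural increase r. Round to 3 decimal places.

0.483

lx = nx/n0 = nx/1000: 1, 0.59, 0.3, 0.18, 0.1, 0.06, 0.03
R0 = Σ lx·mx = 0 + 1.1387 + 0.747 + 0.4734 + 0.125 + 0.072 + 0.0297 = 2.5858
Σ x·lx·mx = 5.0911; T = 5.0911/2.5858 = 1.96887…
r ≈ ln(R0)/T = ln(2.5858)/1.96887… = 0.48253… → 0.483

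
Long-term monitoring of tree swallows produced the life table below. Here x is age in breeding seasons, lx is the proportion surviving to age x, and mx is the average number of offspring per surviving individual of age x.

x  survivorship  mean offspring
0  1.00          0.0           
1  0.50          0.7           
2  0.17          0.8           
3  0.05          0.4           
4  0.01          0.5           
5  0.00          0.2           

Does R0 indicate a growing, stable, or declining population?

R0 = Σ lx·mx = 0 + 0.35 + 0.136 + 0.02 + 0.005 + 0 = 0.511
R0 < 1, so the population is declining.

declining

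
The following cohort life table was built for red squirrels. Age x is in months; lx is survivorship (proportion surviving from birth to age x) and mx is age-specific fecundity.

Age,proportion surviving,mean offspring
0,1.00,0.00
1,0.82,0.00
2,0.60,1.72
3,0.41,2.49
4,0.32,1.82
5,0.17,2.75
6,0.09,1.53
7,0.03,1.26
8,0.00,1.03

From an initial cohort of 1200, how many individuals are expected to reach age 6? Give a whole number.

108

Expected survivors = N0 · l_6 = 1200 × 0.09 = 108 → 108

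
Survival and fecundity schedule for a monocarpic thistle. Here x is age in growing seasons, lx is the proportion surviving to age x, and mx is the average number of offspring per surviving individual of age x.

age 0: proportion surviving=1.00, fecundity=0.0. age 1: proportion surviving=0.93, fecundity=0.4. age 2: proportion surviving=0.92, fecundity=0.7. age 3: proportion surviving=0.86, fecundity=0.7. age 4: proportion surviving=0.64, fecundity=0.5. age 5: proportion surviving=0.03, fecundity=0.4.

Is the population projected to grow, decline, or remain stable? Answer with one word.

R0 = Σ lx·mx = 0 + 0.372 + 0.644 + 0.602 + 0.32 + 0.012 = 1.95
R0 > 1, so the population is growing.

growing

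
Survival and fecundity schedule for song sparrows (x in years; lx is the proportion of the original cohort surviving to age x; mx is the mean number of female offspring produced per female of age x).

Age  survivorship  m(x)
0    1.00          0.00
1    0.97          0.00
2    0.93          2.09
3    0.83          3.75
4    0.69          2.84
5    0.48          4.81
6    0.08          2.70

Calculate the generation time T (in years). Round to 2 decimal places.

3.55

lx·mx: 0, 0, 1.9437, 3.1125, 1.9596, 2.3088, 0.216 → R0 = 9.5406
x·lx·mx: 0, 0, 3.8874, 9.3375, 7.8384, 11.544, 1.296 → Σ = 33.9033
T = 33.9033 / 9.5406 = 3.553582… → 3.55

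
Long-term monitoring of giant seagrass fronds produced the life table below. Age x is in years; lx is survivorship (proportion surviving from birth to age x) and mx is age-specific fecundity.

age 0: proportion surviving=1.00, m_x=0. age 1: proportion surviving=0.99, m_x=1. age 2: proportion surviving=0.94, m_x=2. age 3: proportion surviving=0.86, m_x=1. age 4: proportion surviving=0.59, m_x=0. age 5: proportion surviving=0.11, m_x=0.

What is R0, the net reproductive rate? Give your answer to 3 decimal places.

lx·mx by age: 0, 0.99, 1.88, 0.86, 0, 0
R0 = Σ lx·mx = 3.73 → 3.730

3.730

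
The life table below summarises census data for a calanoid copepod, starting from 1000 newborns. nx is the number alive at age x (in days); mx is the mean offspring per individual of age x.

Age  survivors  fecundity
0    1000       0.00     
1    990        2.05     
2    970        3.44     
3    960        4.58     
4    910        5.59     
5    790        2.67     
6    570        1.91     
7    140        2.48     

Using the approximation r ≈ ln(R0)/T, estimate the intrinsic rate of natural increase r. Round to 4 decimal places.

lx = nx/n0 = nx/1000: 1, 0.99, 0.97, 0.96, 0.91, 0.79, 0.57, 0.14
R0 = Σ lx·mx = 0 + 2.0295 + 3.3368 + 4.3968 + 5.0869 + 2.1093 + 1.0887 + 0.3472 = 18.3952
Σ x·lx·mx = 61.7502; T = 61.7502/18.3952 = 3.35686…
r ≈ ln(R0)/T = ln(18.3952)/3.35686… = 0.867503… → 0.8675

0.8675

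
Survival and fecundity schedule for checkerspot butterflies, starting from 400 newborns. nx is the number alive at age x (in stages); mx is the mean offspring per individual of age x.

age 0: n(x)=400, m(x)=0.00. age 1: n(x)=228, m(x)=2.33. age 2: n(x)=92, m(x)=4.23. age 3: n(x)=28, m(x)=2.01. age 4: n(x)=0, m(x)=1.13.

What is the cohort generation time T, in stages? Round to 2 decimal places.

lx = nx/n0 = nx/400: 1, 0.57, 0.23, 0.07, 0
lx·mx: 0, 1.3281, 0.9729, 0.1407, 0 → R0 = 2.4417
x·lx·mx: 0, 1.3281, 1.9458, 0.4221, 0 → Σ = 3.696
T = 3.696 / 2.4417 = 1.513699… → 1.51

1.51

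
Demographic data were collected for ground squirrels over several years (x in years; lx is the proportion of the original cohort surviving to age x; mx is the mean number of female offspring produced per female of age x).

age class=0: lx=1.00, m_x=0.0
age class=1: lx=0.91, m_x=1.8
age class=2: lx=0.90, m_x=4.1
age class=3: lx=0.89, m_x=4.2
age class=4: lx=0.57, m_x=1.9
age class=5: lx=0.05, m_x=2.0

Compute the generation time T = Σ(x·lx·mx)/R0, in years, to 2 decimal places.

2.45

lx·mx: 0, 1.638, 3.69, 3.738, 1.083, 0.1 → R0 = 10.249
x·lx·mx: 0, 1.638, 7.38, 11.214, 4.332, 0.5 → Σ = 25.064
T = 25.064 / 10.249 = 2.445507… → 2.45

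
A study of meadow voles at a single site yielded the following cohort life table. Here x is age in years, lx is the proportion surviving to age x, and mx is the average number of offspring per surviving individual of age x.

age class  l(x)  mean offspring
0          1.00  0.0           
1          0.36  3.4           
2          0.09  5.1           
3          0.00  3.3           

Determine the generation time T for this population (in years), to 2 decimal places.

lx·mx: 0, 1.224, 0.459, 0 → R0 = 1.683
x·lx·mx: 0, 1.224, 0.918, 0 → Σ = 2.142
T = 2.142 / 1.683 = 1.272727… → 1.27

1.27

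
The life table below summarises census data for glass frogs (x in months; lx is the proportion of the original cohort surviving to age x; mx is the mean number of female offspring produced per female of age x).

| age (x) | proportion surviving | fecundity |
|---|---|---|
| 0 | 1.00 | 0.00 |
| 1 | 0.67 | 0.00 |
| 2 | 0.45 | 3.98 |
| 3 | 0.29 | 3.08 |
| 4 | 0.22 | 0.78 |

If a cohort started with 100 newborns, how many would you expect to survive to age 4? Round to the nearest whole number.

Expected survivors = N0 · l_4 = 100 × 0.22 = 22 → 22

22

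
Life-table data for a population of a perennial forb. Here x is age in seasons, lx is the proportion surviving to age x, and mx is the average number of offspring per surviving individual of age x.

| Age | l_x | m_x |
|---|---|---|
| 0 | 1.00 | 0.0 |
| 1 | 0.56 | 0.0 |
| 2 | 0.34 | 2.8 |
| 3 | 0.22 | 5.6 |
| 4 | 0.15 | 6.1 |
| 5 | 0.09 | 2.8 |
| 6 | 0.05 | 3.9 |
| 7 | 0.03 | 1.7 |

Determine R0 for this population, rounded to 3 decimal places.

lx·mx by age: 0, 0, 0.952, 1.232, 0.915, 0.252, 0.195, 0.051
R0 = Σ lx·mx = 3.597 → 3.597

3.597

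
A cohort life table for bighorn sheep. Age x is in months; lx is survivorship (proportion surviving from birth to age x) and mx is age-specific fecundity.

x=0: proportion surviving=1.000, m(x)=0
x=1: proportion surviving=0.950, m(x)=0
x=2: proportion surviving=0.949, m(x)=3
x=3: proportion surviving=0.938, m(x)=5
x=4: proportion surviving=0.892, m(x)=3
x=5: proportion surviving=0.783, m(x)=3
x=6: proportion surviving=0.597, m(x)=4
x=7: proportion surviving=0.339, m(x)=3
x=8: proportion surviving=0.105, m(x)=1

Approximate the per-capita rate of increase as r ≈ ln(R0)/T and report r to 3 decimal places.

R0 = Σ lx·mx = 0 + 0 + 2.847 + 4.69 + 2.676 + 2.349 + 2.388 + 1.017 + 0.105 = 16.072
Σ x·lx·mx = 64.5; T = 64.5/16.072 = 4.01319…
r ≈ ln(R0)/T = ln(16.072)/4.01319… = 0.69199… → 0.692

0.692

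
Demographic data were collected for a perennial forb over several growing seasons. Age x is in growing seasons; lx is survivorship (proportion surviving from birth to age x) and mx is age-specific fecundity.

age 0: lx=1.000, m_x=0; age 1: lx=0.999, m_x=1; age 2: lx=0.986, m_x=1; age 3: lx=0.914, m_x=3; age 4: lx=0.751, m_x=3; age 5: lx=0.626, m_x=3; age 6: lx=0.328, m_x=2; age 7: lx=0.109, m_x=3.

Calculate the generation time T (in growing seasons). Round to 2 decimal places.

3.64

lx·mx: 0, 0.999, 0.986, 2.742, 2.253, 1.878, 0.656, 0.327 → R0 = 9.841
x·lx·mx: 0, 0.999, 1.972, 8.226, 9.012, 9.39, 3.936, 2.289 → Σ = 35.824
T = 35.824 / 9.841 = 3.64028… → 3.64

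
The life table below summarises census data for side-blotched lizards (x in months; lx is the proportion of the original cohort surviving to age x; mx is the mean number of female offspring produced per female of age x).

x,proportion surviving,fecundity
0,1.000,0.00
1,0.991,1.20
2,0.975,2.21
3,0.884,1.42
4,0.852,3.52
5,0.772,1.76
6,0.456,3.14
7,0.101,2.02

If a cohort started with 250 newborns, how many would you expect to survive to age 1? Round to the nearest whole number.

248

Expected survivors = N0 · l_1 = 250 × 0.991 = 247.75 → 248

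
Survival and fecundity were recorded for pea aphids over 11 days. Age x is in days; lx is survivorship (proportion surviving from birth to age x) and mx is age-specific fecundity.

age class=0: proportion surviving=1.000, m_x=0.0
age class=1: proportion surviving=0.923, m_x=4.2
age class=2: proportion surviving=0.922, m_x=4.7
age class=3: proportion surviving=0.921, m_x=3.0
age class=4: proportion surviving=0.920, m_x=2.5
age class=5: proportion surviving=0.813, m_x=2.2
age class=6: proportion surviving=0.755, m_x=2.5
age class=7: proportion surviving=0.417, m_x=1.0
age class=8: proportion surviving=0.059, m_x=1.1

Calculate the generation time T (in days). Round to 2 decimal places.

3.08

lx·mx: 0, 3.8766, 4.3334, 2.763, 2.3, 1.7886, 1.8875, 0.417, 0.0649 → R0 = 17.431
x·lx·mx: 0, 3.8766, 8.6668, 8.289, 9.2, 8.943, 11.325, 2.919, 0.5192 → Σ = 53.7386
T = 53.7386 / 17.431 = 3.082933… → 3.08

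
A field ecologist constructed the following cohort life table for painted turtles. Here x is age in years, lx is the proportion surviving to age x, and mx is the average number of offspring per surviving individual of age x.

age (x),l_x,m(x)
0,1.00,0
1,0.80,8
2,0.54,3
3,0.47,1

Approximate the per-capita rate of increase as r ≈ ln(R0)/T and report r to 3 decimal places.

1.643

R0 = Σ lx·mx = 0 + 6.4 + 1.62 + 0.47 = 8.49
Σ x·lx·mx = 11.05; T = 11.05/8.49 = 1.30153…
r ≈ ln(R0)/T = ln(8.49)/1.30153… = 1.64336… → 1.643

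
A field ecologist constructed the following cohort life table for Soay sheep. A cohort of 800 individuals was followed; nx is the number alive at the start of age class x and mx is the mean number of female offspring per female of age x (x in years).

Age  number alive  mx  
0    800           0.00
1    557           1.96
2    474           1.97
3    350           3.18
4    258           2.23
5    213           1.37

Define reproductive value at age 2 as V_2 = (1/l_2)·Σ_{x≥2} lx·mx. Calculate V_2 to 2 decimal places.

6.15

lx = nx/n0 = nx/800: 1, 0.69625, 0.5925, 0.4375, 0.3225, 0.26625
lx·mx for x ≥ 2: 1.167225, 1.39125, 0.719175, 0.364763… → sum = 3.642413…
V_2 = 3.642413… / l_2 = 3.642413… / 0.5925 = 6.147532… → 6.15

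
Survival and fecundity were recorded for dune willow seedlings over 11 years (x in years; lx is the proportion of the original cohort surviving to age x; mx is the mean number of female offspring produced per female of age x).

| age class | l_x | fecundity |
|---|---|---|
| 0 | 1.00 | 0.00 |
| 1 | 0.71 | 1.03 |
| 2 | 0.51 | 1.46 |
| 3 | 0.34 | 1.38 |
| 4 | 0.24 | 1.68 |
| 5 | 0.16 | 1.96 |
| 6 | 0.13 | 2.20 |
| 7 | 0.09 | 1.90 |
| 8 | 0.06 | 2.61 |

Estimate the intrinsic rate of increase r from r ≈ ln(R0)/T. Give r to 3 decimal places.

0.354

R0 = Σ lx·mx = 0 + 0.7313 + 0.7446 + 0.4692 + 0.4032 + 0.3136 + 0.286 + 0.171 + 0.1566 = 3.2755
Σ x·lx·mx = 10.9747; T = 10.9747/3.2755 = 3.35054…
r ≈ ln(R0)/T = ln(3.2755)/3.35054… = 0.35411… → 0.354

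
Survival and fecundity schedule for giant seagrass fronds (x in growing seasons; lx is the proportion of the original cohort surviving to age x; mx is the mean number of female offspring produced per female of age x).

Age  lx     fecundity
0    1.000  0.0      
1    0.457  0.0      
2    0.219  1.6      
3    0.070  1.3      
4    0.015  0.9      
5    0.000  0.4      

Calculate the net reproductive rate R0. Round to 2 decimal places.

0.45

lx·mx by age: 0, 0, 0.3504, 0.091, 0.0135, 0
R0 = Σ lx·mx = 0.4549 → 0.45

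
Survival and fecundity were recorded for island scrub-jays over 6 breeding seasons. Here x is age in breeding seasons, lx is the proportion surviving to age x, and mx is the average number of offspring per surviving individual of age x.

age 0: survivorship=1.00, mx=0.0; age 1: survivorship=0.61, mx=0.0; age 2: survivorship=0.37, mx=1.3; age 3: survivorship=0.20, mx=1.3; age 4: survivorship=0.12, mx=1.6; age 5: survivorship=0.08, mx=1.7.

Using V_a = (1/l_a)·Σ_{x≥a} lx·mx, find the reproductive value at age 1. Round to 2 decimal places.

1.75

lx·mx for x ≥ 1: 0, 0.481, 0.26, 0.192, 0.136 → sum = 1.069
V_1 = 1.069 / l_1 = 1.069 / 0.61 = 1.752459… → 1.75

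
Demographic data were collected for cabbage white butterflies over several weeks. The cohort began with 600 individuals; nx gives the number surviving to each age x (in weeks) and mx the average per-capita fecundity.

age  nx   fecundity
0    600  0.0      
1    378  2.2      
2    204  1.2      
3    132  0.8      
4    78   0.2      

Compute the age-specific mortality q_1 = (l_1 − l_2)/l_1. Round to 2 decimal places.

0.46

lx = nx/n0 = nx/600: 1, 0.63, 0.34, 0.22, 0.13
q_1 = (l_1 − l_2) / l_1 = (0.63 − 0.34) / 0.63
     = 0.29 / 0.63 = 0.460317… → 0.46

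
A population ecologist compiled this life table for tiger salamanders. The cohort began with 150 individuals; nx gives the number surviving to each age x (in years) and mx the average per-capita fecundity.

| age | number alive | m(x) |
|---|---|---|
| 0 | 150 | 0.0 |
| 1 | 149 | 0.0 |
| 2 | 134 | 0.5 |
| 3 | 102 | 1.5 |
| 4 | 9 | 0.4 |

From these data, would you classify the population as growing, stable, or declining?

lx = nx/n0 = nx/150: 1, 0.99333…, 0.89333…, 0.68, 0.06
R0 = Σ lx·mx = 0 + 0 + 0.446667… + 1.02 + 0.024 = 1.490667…
R0 > 1, so the population is growing.

growing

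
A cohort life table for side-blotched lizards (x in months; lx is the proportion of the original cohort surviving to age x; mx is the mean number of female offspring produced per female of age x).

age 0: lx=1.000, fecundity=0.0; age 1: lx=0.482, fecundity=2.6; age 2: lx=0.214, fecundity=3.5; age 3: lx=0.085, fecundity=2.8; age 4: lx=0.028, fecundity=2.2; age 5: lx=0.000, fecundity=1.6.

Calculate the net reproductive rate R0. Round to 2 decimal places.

2.30

lx·mx by age: 0, 1.2532, 0.749, 0.238, 0.0616, 0
R0 = Σ lx·mx = 2.3018 → 2.30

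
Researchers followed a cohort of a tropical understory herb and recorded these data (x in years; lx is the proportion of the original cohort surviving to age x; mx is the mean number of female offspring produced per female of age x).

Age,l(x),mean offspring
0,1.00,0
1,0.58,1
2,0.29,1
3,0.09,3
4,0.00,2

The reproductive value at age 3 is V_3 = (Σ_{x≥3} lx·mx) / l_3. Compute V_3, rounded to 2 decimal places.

3.00

lx·mx for x ≥ 3: 0.27, 0 → sum = 0.27
V_3 = 0.27 / l_3 = 0.27 / 0.09 = 3 → 3.00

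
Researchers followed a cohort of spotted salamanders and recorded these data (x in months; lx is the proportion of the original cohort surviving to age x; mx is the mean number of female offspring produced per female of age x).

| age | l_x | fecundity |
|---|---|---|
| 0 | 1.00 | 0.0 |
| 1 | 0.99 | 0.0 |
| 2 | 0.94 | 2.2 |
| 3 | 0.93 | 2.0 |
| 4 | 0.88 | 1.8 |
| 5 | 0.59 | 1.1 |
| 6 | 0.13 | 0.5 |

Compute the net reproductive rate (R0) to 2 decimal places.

lx·mx by age: 0, 0, 2.068, 1.86, 1.584, 0.649, 0.065
R0 = Σ lx·mx = 6.226 → 6.23

6.23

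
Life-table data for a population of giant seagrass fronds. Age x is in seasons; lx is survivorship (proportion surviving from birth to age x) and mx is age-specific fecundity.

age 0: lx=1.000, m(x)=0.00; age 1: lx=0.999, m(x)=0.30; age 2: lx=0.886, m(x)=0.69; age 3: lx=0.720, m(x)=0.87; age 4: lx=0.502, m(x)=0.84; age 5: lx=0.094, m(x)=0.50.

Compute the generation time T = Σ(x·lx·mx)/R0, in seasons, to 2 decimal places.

2.65

lx·mx: 0, 0.2997, 0.61134, 0.6264, 0.42168, 0.047 → R0 = 2.00612
x·lx·mx: 0, 0.2997, 1.22268, 1.8792, 1.68672, 0.235 → Σ = 5.3233
T = 5.3233 / 2.00612 = 2.65353… → 2.65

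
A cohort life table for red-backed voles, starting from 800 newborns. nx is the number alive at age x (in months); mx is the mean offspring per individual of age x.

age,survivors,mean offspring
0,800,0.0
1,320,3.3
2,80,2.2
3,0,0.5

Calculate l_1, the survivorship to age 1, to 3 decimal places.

l_1 = n_1/n_0 = 320/800 = 0.4 → 0.400

0.400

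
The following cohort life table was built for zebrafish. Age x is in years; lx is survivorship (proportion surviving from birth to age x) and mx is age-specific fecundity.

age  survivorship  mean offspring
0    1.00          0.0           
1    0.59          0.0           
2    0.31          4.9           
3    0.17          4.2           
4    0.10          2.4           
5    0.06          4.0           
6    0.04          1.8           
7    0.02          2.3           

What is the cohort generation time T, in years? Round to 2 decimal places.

2.86

lx·mx: 0, 0, 1.519, 0.714, 0.24, 0.24, 0.072, 0.046 → R0 = 2.831
x·lx·mx: 0, 0, 3.038, 2.142, 0.96, 1.2, 0.432, 0.322 → Σ = 8.094
T = 8.094 / 2.831 = 2.85906… → 2.86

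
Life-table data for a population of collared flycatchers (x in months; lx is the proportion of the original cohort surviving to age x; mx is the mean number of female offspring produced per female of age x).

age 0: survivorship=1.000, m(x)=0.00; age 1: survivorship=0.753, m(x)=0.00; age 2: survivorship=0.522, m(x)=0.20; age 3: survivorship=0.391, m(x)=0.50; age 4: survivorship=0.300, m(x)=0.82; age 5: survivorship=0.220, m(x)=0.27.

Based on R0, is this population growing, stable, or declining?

R0 = Σ lx·mx = 0 + 0 + 0.1044 + 0.1955 + 0.246 + 0.0594 = 0.6053
R0 < 1, so the population is declining.

declining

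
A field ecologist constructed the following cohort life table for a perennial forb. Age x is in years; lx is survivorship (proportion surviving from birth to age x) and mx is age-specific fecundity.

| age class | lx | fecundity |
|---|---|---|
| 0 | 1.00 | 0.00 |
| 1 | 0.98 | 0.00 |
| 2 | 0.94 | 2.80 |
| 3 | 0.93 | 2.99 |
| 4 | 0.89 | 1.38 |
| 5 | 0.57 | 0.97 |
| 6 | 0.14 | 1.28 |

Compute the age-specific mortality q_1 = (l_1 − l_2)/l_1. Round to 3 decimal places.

q_1 = (l_1 − l_2) / l_1 = (0.98 − 0.94) / 0.98
     = 0.04 / 0.98 = 0.040816… → 0.041

0.041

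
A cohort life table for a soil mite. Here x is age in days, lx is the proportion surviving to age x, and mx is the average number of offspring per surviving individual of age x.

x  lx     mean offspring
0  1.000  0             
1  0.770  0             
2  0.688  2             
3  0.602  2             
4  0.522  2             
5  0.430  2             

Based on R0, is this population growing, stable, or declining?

R0 = Σ lx·mx = 0 + 0 + 1.376 + 1.204 + 1.044 + 0.86 = 4.484
R0 > 1, so the population is growing.

growing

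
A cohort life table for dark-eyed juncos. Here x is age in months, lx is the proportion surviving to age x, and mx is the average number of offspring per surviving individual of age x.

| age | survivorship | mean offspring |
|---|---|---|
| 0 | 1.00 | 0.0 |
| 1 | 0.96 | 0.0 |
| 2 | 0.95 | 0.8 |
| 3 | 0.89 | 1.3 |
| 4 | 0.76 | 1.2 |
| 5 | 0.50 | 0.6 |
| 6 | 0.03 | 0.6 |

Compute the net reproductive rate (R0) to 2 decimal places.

3.15

lx·mx by age: 0, 0, 0.76, 1.157, 0.912, 0.3, 0.018
R0 = Σ lx·mx = 3.147 → 3.15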